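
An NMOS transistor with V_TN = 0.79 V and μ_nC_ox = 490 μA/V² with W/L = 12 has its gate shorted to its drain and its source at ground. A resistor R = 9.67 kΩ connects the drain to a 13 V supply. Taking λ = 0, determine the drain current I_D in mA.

With gate tied to drain, V_GS = V_DS ≥ V_GS − V_TN, so the device is in saturation.
k_n = μ_nC_ox · (W/L) = 5.88 mA/V².
KCL at the drain: ½ k_n (V_GS − V_TN)² = (V_DD − V_GS)/R.
Let x = V_GS − 0.79. Then 28.4 x² + x − 12.21 = 0, giving x = 0.638 V (positive root), so V_GS = 1.43 V.
I_D = (V_DD − V_GS)/R = (13 − 1.43) / 9.67 = 1.2 mA.

I_D = 1.20 mA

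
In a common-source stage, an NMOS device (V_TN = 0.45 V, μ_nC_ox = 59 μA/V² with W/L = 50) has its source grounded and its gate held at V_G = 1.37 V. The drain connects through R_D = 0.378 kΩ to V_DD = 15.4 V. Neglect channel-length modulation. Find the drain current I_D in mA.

V_GS = V_G = 1.37 V, so V_ov = 1.37 − 0.45 = 0.92 V.
k_n = μ_nC_ox · (W/L) = 2.95 mA/V².
Assume saturation: I_D = ½ k_n V_ov² = 0.5 × 2.95 × 0.92² = 1.25 mA, giving V_DS = V_DD − I_D R_D = 15.4 − 1.25 × 0.378 = 14.9 V.
V_DS = 14.9 V ≥ V_ov = 0.92 V, confirming saturation.

I_D = 1.25 mA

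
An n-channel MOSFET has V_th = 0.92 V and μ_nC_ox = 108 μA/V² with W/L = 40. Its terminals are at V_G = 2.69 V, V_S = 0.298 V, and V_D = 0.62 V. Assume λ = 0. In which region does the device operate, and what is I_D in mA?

V_GS = V_G − V_S = 2.69 − 0.298 = 2.39 V; V_DS = V_D − V_S = 0.62 − 0.298 = 0.322 V.
k_n = μ_nC_ox · (W/L) = 4.32 mA/V².
V_ov = V_GS − V_th = 2.39 − 0.92 = 1.47 V.
Since V_DS = 0.322 V < V_ov = 1.47 V, the device is in the triode region.
I_D = k_n [V_ov · V_DS − ½ V_DS²] = 4.32 × [1.47 × 0.322 − 0.5 × 0.322²] = 1.82 mA.

Triode; I_D = 1.82 mA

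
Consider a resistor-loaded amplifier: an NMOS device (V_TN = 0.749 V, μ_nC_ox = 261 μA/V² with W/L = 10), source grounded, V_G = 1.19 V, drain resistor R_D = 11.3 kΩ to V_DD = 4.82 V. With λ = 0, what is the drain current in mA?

V_GS = V_G = 1.19 V, so V_ov = 1.19 − 0.749 = 0.441 V.
k_n = μ_nC_ox · (W/L) = 2.61 mA/V².
Assume saturation: I_D = ½ k_n V_ov² = 0.5 × 2.61 × 0.441² = 0.254 mA, giving V_DS = V_DD − I_D R_D = 4.82 − 0.254 × 11.3 = 1.95 V.
V_DS = 1.95 V ≥ V_ov = 0.441 V, confirming saturation.

I_D = 0.254 mA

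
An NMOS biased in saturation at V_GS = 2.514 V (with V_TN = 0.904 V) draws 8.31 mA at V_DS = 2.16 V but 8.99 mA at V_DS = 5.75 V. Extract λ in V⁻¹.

λ = 0.0240 V⁻¹

With V_GS fixed, I_D ∝ (1 + λ V_DS) in saturation, so I_D2/I_D1 = (1 + λ V_DS2)/(1 + λ V_DS1).
8.99/8.31 = 1.082 = (1 + 5.75 λ)/(1 + 2.16 λ).
Solving: λ (I_D1 V_DS2 − I_D2 V_DS1) = I_D2 − I_D1, so λ = (8.99 − 8.31) / (8.31 × 5.75 − 8.99 × 2.16) = 0.68 / 28.4 = 0.024 V⁻¹.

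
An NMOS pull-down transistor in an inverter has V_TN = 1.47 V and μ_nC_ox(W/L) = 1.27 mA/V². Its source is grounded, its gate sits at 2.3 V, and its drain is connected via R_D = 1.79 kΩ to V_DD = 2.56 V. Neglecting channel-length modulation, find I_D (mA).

V_GS = V_G = 2.3 V, so V_ov = 2.3 − 1.47 = 0.83 V.
Assume saturation: I_D = ½ k_n V_ov² = 0.5 × 1.27 × 0.83² = 0.437 mA, giving V_DS = V_DD − I_D R_D = 2.56 − 0.437 × 1.79 = 1.78 V.
V_DS = 1.78 V ≥ V_ov = 0.83 V, confirming saturation.

I_D = 0.437 mA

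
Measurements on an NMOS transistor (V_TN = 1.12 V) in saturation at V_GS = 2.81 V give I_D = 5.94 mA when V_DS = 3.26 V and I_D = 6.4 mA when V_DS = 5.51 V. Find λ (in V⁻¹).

With V_GS fixed, I_D ∝ (1 + λ V_DS) in saturation, so I_D2/I_D1 = (1 + λ V_DS2)/(1 + λ V_DS1).
6.4/5.94 = 1.077 = (1 + 5.51 λ)/(1 + 3.26 λ).
Solving: λ (I_D1 V_DS2 − I_D2 V_DS1) = I_D2 − I_D1, so λ = (6.4 − 5.94) / (5.94 × 5.51 − 6.4 × 3.26) = 0.46 / 11.9 = 0.0388 V⁻¹.

λ = 0.0388 V⁻¹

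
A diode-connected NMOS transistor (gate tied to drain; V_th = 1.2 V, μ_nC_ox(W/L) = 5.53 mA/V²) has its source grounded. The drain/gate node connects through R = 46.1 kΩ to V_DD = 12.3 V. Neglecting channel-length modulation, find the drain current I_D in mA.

I_D = 0.234 mA

With gate tied to drain, V_GS = V_DS ≥ V_GS − V_th, so the device is in saturation.
KCL at the drain: ½ k_n (V_GS − V_th)² = (V_DD − V_GS)/R.
Let x = V_GS − 1.2. Then 127 x² + x − 11.1 = 0, giving x = 0.291 V (positive root), so V_GS = 1.49 V.
I_D = (V_DD − V_GS)/R = (12.3 − 1.49) / 46.1 = 0.234 mA.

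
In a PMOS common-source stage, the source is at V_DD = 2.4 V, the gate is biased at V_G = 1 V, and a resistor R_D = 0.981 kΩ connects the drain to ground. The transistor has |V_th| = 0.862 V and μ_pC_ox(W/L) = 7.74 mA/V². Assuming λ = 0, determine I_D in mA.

V_SG = V_DD − V_G = 2.4 − 1 = 1.4 V, so V_ov = 1.4 − 0.862 = 0.538 V.
Assume saturation: I_D = ½ k_p V_ov² = 0.5 × 7.74 × 0.538² = 1.12 mA, giving V_SD = V_DD − I_D R_D = 2.4 − 1.12 × 0.981 = 1.3 V.
V_SD = 1.3 V ≥ V_ov = 0.538 V, confirming saturation.

I_D = 1.12 mA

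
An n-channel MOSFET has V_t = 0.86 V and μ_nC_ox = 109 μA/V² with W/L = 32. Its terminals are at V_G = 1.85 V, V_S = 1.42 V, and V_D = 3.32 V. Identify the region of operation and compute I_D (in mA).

V_GS = V_G − V_S = 1.85 − 1.42 = 0.43 V; V_DS = V_D − V_S = 3.32 − 1.42 = 1.9 V.
V_GS = 0.43 V < V_t = 0.86 V, so the transistor is in cutoff.

Cutoff; I_D = 0 mA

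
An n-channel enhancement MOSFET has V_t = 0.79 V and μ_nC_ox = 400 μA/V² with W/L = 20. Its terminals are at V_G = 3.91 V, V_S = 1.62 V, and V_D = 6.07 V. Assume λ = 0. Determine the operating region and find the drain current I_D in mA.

Saturation; I_D = 9.00 mA

V_GS = V_G − V_S = 3.91 − 1.62 = 2.29 V; V_DS = V_D − V_S = 6.07 − 1.62 = 4.45 V.
k_n = μ_nC_ox · (W/L) = 8 mA/V².
V_ov = V_GS − V_t = 2.29 − 0.79 = 1.5 V.
Since V_DS = 4.45 V ≥ V_ov = 1.5 V, the device is in saturation.
I_D = ½ k_n V_ov² = 0.5 × 8 × 1.5² = 9 mA.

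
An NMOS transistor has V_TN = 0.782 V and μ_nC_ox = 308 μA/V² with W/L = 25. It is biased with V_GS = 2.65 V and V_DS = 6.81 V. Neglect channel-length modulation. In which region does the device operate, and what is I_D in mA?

Saturation; I_D = 13.4 mA

k_n = μ_nC_ox · (W/L) = 7.7 mA/V².
V_ov = V_GS − V_TN = 2.65 − 0.782 = 1.87 V.
Since V_DS = 6.81 V ≥ V_ov = 1.87 V, the device is in saturation.
I_D = ½ k_n V_ov² = 0.5 × 7.7 × 1.87² = 13.4 mA.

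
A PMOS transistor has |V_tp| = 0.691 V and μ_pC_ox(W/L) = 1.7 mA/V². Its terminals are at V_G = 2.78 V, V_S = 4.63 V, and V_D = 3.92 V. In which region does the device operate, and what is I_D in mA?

V_SG = V_S − V_G = 4.63 − 2.78 = 1.85 V; V_SD = V_S − V_D = 4.63 − 3.92 = 0.71 V.
V_ov = V_SG − |V_tp| = 1.85 − 0.691 = 1.16 V.
Since V_SD = 0.71 V < V_ov = 1.16 V, the device is in the triode region.
I_D = k_p [V_ov · V_SD − ½ V_SD²] = 1.7 × [1.16 × 0.71 − 0.5 × 0.71²] = 0.97 mA.

Triode; I_D = 0.970 mA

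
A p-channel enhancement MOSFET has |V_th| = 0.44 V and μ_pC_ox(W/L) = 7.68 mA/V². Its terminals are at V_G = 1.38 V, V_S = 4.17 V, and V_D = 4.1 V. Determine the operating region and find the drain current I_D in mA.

V_SG = V_S − V_G = 4.17 − 1.38 = 2.79 V; V_SD = V_S − V_D = 4.17 − 4.1 = 0.07 V.
V_ov = V_SG − |V_th| = 2.79 − 0.44 = 2.35 V.
Since V_SD = 0.07 V < V_ov = 2.35 V, the device is in the triode region.
I_D = k_p [V_ov · V_SD − ½ V_SD²] = 7.68 × [2.35 × 0.07 − 0.5 × 0.07²] = 1.24 mA.

Triode; I_D = 1.24 mA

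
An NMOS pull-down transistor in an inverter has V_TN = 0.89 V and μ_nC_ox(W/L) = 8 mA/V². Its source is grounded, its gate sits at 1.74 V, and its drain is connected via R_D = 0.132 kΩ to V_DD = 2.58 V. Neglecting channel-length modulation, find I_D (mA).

I_D = 2.89 mA

V_GS = V_G = 1.74 V, so V_ov = 1.74 − 0.89 = 0.85 V.
Assume saturation: I_D = ½ k_n V_ov² = 0.5 × 8 × 0.85² = 2.89 mA, giving V_DS = V_DD − I_D R_D = 2.58 − 2.89 × 0.132 = 2.2 V.
V_DS = 2.2 V ≥ V_ov = 0.85 V, confirming saturation.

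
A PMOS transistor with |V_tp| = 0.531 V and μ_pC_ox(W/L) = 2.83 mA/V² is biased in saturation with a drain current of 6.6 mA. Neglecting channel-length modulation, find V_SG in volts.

V_SG = 2.69 V

In saturation I_D = ½ k_p (V_SG − |V_tp|)², so V_SG − |V_tp| = √(2 I_D / k_p) = √(2 × 6.6 / 2.83) = 2.16 V.
V_SG = 0.531 + 2.16 = 2.69 V.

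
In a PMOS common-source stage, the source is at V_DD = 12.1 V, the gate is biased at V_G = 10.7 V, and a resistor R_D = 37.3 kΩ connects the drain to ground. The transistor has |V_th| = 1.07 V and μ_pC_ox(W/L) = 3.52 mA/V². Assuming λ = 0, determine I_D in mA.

V_SG = V_DD − V_G = 12.1 − 10.7 = 1.4 V, so V_ov = 1.4 − 1.07 = 0.33 V.
Assume saturation: I_D = ½ k_p V_ov² = 0.5 × 3.52 × 0.33² = 0.192 mA, giving V_SD = V_DD − I_D R_D = 12.1 − 0.192 × 37.3 = 4.95 V.
V_SD = 4.95 V ≥ V_ov = 0.33 V, confirming saturation.

I_D = 0.192 mA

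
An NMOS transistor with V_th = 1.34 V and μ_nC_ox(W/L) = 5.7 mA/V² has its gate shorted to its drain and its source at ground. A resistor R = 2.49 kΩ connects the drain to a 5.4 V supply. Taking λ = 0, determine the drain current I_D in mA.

With gate tied to drain, V_GS = V_DS ≥ V_GS − V_th, so the device is in saturation.
KCL at the drain: ½ k_n (V_GS − V_th)² = (V_DD − V_GS)/R.
Let x = V_GS − 1.34. Then 7.1 x² + x − 4.06 = 0, giving x = 0.689 V (positive root), so V_GS = 2.03 V.
I_D = (V_DD − V_GS)/R = (5.4 − 2.03) / 2.49 = 1.35 mA.

I_D = 1.35 mA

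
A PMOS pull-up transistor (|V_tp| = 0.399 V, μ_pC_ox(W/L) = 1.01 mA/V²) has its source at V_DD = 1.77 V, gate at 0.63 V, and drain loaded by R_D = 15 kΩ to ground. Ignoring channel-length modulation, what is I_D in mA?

I_D = 0.107 mA

V_SG = V_DD − V_G = 1.77 − 0.63 = 1.14 V, so V_ov = 1.14 − 0.399 = 0.741 V.
Assume saturation: I_D = ½ k_p V_ov² = 0.5 × 1.01 × 0.741² = 0.277 mA, giving V_SD = V_DD − I_D R_D = 1.77 − 0.277 × 15 = -2.39 V.
But -2.39 V < V_ov = 0.741 V, so the device is actually in triode.
In triode I_D = k_p[V_ov V_SD − ½ V_SD²] and I_D = (V_DD − V_SD)/R_D. Equating: 7.58 V_SD² − 12.23 V_SD + 1.77 = 0, giving V_SD = 0.161 V (the root below V_ov).
I_D = (1.77 − 0.161) / 15 = 0.107 mA.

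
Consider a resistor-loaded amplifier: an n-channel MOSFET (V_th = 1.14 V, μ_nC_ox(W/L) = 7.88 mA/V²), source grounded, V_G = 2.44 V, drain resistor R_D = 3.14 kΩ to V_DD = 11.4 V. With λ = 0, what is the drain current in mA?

I_D = 3.50 mA

V_GS = V_G = 2.44 V, so V_ov = 2.44 − 1.14 = 1.3 V.
Assume saturation: I_D = ½ k_n V_ov² = 0.5 × 7.88 × 1.3² = 6.66 mA, giving V_DS = V_DD − I_D R_D = 11.4 − 6.66 × 3.14 = -9.51 V.
But -9.51 V < V_ov = 1.3 V, so the device is actually in triode.
In triode I_D = k_n[V_ov V_DS − ½ V_DS²] and I_D = (V_DD − V_DS)/R_D. Equating: 12.4 V_DS² − 33.17 V_DS + 11.4 = 0, giving V_DS = 0.405 V (the root below V_ov).
I_D = (11.4 − 0.405) / 3.14 = 3.5 mA.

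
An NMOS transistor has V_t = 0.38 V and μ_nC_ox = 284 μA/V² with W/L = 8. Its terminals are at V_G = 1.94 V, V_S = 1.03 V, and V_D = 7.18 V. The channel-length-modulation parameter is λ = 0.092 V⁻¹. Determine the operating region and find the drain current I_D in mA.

Saturation; I_D = 0.500 mA

V_GS = V_G − V_S = 1.94 − 1.03 = 0.91 V; V_DS = V_D − V_S = 7.18 − 1.03 = 6.15 V.
k_n = μ_nC_ox · (W/L) = 2.272 mA/V².
V_ov = V_GS − V_t = 0.91 − 0.38 = 0.53 V.
Since V_DS = 6.15 V ≥ V_ov = 0.53 V, the device is in saturation.
I_D = ½ k_n V_ov² (1 + λ V_DS) = 0.5 × 2.272 × 0.53² × (1 + 0.092 × 6.15) = 0.5 mA.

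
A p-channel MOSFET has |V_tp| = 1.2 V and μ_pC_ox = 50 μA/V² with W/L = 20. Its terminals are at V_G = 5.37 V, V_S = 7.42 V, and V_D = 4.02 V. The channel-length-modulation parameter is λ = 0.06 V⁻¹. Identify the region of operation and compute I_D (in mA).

Saturation; I_D = 0.435 mA

V_SG = V_S − V_G = 7.42 − 5.37 = 2.05 V; V_SD = V_S − V_D = 7.42 − 4.02 = 3.4 V.
k_p = μ_pC_ox · (W/L) = 1 mA/V².
V_ov = V_SG − |V_tp| = 2.05 − 1.2 = 0.85 V.
Since V_SD = 3.4 V ≥ V_ov = 0.85 V, the device is in saturation.
I_D = ½ k_p V_ov² (1 + λ V_SD) = 0.5 × 1 × 0.85² × (1 + 0.06 × 3.4) = 0.435 mA.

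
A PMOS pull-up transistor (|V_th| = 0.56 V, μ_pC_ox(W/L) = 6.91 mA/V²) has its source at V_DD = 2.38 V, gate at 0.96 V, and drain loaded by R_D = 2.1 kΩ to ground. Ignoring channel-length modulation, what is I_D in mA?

V_SG = V_DD − V_G = 2.38 − 0.96 = 1.42 V, so V_ov = 1.42 − 0.56 = 0.86 V.
Assume saturation: I_D = ½ k_p V_ov² = 0.5 × 6.91 × 0.86² = 2.56 mA, giving V_SD = V_DD − I_D R_D = 2.38 − 2.56 × 2.1 = -2.99 V.
But -2.99 V < V_ov = 0.86 V, so the device is actually in triode.
In triode I_D = k_p[V_ov V_SD − ½ V_SD²] and I_D = (V_DD − V_SD)/R_D. Equating: 7.26 V_SD² − 13.48 V_SD + 2.38 = 0, giving V_SD = 0.198 V (the root below V_ov).
I_D = (2.38 − 0.198) / 2.1 = 1.04 mA.

I_D = 1.04 mA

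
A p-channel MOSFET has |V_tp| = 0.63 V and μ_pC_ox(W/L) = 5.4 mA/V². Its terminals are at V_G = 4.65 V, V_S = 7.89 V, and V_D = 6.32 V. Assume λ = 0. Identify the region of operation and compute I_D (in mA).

Triode; I_D = 15.5 mA

V_SG = V_S − V_G = 7.89 − 4.65 = 3.24 V; V_SD = V_S − V_D = 7.89 − 6.32 = 1.57 V.
V_ov = V_SG − |V_tp| = 3.24 − 0.63 = 2.61 V.
Since V_SD = 1.57 V < V_ov = 2.61 V, the device is in the triode region.
I_D = k_p [V_ov · V_SD − ½ V_SD²] = 5.4 × [2.61 × 1.57 − 0.5 × 1.57²] = 15.5 mA.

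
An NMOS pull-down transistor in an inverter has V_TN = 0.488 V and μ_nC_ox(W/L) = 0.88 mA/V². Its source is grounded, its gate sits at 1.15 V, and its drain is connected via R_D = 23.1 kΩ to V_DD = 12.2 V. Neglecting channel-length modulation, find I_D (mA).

V_GS = V_G = 1.15 V, so V_ov = 1.15 − 0.488 = 0.662 V.
Assume saturation: I_D = ½ k_n V_ov² = 0.5 × 0.88 × 0.662² = 0.193 mA, giving V_DS = V_DD − I_D R_D = 12.2 − 0.193 × 23.1 = 7.75 V.
V_DS = 7.75 V ≥ V_ov = 0.662 V, confirming saturation.

I_D = 0.193 mA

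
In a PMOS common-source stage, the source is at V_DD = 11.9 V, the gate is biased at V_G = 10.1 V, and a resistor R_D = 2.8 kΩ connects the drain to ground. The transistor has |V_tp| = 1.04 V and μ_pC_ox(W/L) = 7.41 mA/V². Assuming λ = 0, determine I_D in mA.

I_D = 2.14 mA

V_SG = V_DD − V_G = 11.9 − 10.1 = 1.8 V, so V_ov = 1.8 − 1.04 = 0.76 V.
Assume saturation: I_D = ½ k_p V_ov² = 0.5 × 7.41 × 0.76² = 2.14 mA, giving V_SD = V_DD − I_D R_D = 11.9 − 2.14 × 2.8 = 5.91 V.
V_SD = 5.91 V ≥ V_ov = 0.76 V, confirming saturation.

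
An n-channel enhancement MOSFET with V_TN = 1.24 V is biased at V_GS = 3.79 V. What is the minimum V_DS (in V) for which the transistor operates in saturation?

The boundary between triode and saturation is V_DS = V_GS − V_TN = V_ov.
V_ov = 3.79 − 1.24 = 2.55 V.

V_DS,sat = 2.55 V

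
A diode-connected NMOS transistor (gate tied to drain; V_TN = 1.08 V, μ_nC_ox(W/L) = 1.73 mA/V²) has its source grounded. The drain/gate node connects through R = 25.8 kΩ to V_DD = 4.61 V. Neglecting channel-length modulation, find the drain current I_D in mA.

I_D = 0.122 mA

With gate tied to drain, V_GS = V_DS ≥ V_GS − V_TN, so the device is in saturation.
KCL at the drain: ½ k_n (V_GS − V_TN)² = (V_DD − V_GS)/R.
Let x = V_GS − 1.08. Then 22.3 x² + x − 3.53 = 0, giving x = 0.376 V (positive root), so V_GS = 1.46 V.
I_D = (V_DD − V_GS)/R = (4.61 − 1.46) / 25.8 = 0.122 mA.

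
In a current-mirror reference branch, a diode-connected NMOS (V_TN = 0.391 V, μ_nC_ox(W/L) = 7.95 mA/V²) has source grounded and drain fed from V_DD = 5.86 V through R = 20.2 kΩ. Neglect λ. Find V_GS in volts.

With gate tied to drain, V_GS = V_DS ≥ V_GS − V_TN, so the device is in saturation.
KCL at the drain: ½ k_n (V_GS − V_TN)² = (V_DD − V_GS)/R.
Let x = V_GS − 0.391. Then 80.3 x² + x − 5.469 = 0, giving x = 0.255 V (positive root), so V_GS = 0.646 V.
I_D = (V_DD − V_GS)/R = (5.86 − 0.646) / 20.2 = 0.258 mA.

V_GS = 0.646 V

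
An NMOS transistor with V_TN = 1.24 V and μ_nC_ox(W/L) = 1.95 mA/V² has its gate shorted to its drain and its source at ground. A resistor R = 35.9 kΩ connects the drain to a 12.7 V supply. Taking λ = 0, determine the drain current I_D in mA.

With gate tied to drain, V_GS = V_DS ≥ V_GS − V_TN, so the device is in saturation.
KCL at the drain: ½ k_n (V_GS − V_TN)² = (V_DD − V_GS)/R.
Let x = V_GS − 1.24. Then 35 x² + x − 11.46 = 0, giving x = 0.558 V (positive root), so V_GS = 1.8 V.
I_D = (V_DD − V_GS)/R = (12.7 − 1.8) / 35.9 = 0.304 mA.

I_D = 0.304 mA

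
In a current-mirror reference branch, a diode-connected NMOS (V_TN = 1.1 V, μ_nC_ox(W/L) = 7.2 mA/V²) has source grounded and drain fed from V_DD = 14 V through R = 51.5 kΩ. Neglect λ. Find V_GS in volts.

With gate tied to drain, V_GS = V_DS ≥ V_GS − V_TN, so the device is in saturation.
KCL at the drain: ½ k_n (V_GS − V_TN)² = (V_DD − V_GS)/R.
Let x = V_GS − 1.1. Then 185 x² + x − 12.9 = 0, giving x = 0.261 V (positive root), so V_GS = 1.36 V.
I_D = (V_DD − V_GS)/R = (14 − 1.36) / 51.5 = 0.245 mA.

V_GS = 1.36 V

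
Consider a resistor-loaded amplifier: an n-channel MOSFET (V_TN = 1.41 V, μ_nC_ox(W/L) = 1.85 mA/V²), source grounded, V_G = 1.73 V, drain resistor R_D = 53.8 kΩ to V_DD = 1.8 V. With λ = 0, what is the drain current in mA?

V_GS = V_G = 1.73 V, so V_ov = 1.73 − 1.41 = 0.32 V.
Assume saturation: I_D = ½ k_n V_ov² = 0.5 × 1.85 × 0.32² = 0.0947 mA, giving V_DS = V_DD − I_D R_D = 1.8 − 0.0947 × 53.8 = -3.3 V.
But -3.3 V < V_ov = 0.32 V, so the device is actually in triode.
In triode I_D = k_n[V_ov V_DS − ½ V_DS²] and I_D = (V_DD − V_DS)/R_D. Equating: 49.8 V_DS² − 32.85 V_DS + 1.8 = 0, giving V_DS = 0.0603 V (the root below V_ov).
I_D = (1.8 − 0.0603) / 53.8 = 0.0323 mA.

I_D = 0.0323 mA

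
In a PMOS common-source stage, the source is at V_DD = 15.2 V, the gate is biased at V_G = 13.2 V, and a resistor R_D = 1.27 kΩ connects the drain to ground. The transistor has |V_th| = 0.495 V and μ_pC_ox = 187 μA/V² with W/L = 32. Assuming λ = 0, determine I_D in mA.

I_D = 6.78 mA

V_SG = V_DD − V_G = 15.2 − 13.2 = 2 V, so V_ov = 2 − 0.495 = 1.5 V.
k_p = μ_pC_ox · (W/L) = 5.984 mA/V².
Assume saturation: I_D = ½ k_p V_ov² = 0.5 × 5.984 × 1.5² = 6.78 mA, giving V_SD = V_DD − I_D R_D = 15.2 − 6.78 × 1.27 = 6.59 V.
V_SD = 6.59 V ≥ V_ov = 1.5 V, confirming saturation.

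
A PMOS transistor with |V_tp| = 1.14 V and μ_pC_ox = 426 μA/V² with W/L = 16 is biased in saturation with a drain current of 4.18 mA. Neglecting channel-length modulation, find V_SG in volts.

k_p = μ_pC_ox · (W/L) = 6.816 mA/V².
In saturation I_D = ½ k_p (V_SG − |V_tp|)², so V_SG − |V_tp| = √(2 I_D / k_p) = √(2 × 4.18 / 6.816) = 1.11 V.
V_SG = 1.14 + 1.11 = 2.25 V.

V_SG = 2.25 V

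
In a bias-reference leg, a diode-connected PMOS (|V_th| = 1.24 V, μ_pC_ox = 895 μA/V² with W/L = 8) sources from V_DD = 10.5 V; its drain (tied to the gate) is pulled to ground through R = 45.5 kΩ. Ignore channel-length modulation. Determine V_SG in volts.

With gate tied to drain, V_SG = V_SD ≥ V_SG − |V_th|, so the device is in saturation.
k_p = μ_pC_ox · (W/L) = 7.16 mA/V².
KCL at the drain: ½ k_p (V_SG − |V_th|)² = (V_DD − V_SG)/R.
Let x = V_SG − 1.24. Then 163 x² + x − 9.26 = 0, giving x = 0.235 V (positive root), so V_SG = 1.48 V.
I_D = (V_DD − V_SG)/R = (10.5 − 1.48) / 45.5 = 0.198 mA.

V_SG = 1.48 V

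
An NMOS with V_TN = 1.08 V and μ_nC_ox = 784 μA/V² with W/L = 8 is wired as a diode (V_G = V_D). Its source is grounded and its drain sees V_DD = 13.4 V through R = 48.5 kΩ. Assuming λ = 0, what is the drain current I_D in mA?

With gate tied to drain, V_GS = V_DS ≥ V_GS − V_TN, so the device is in saturation.
k_n = μ_nC_ox · (W/L) = 6.272 mA/V².
KCL at the drain: ½ k_n (V_GS − V_TN)² = (V_DD − V_GS)/R.
Let x = V_GS − 1.08. Then 152 x² + x − 12.32 = 0, giving x = 0.281 V (positive root), so V_GS = 1.36 V.
I_D = (V_DD − V_GS)/R = (13.4 − 1.36) / 48.5 = 0.248 mA.

I_D = 0.248 mA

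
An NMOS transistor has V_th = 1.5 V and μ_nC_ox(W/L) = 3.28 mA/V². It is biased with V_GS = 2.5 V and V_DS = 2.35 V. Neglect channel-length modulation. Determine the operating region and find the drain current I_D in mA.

V_ov = V_GS − V_th = 2.5 − 1.5 = 1 V.
Since V_DS = 2.35 V ≥ V_ov = 1 V, the device is in saturation.
I_D = ½ k_n V_ov² = 0.5 × 3.28 × 1² = 1.64 mA.

Saturation; I_D = 1.64 mA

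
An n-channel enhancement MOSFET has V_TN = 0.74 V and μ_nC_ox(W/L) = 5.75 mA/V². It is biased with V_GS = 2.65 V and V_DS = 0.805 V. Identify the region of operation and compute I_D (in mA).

V_ov = V_GS − V_TN = 2.65 − 0.74 = 1.91 V.
Since V_DS = 0.805 V < V_ov = 1.91 V, the device is in the triode region.
I_D = k_n [V_ov · V_DS − ½ V_DS²] = 5.75 × [1.91 × 0.805 − 0.5 × 0.805²] = 6.98 mA.

Triode; I_D = 6.98 mA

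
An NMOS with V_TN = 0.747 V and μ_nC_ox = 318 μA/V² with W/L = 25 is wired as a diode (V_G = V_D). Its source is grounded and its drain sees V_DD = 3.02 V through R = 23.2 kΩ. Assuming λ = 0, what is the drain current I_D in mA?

With gate tied to drain, V_GS = V_DS ≥ V_GS − V_TN, so the device is in saturation.
k_n = μ_nC_ox · (W/L) = 7.95 mA/V².
KCL at the drain: ½ k_n (V_GS − V_TN)² = (V_DD − V_GS)/R.
Let x = V_GS − 0.747. Then 92.2 x² + x − 2.273 = 0, giving x = 0.152 V (positive root), so V_GS = 0.899 V.
I_D = (V_DD − V_GS)/R = (3.02 − 0.899) / 23.2 = 0.0914 mA.

I_D = 0.0914 mA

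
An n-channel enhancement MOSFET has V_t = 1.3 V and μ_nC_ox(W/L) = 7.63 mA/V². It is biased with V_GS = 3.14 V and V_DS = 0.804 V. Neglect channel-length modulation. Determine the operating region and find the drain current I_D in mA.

Triode; I_D = 8.82 mA

V_ov = V_GS − V_t = 3.14 − 1.3 = 1.84 V.
Since V_DS = 0.804 V < V_ov = 1.84 V, the device is in the triode region.
I_D = k_n [V_ov · V_DS − ½ V_DS²] = 7.63 × [1.84 × 0.804 − 0.5 × 0.804²] = 8.82 mA.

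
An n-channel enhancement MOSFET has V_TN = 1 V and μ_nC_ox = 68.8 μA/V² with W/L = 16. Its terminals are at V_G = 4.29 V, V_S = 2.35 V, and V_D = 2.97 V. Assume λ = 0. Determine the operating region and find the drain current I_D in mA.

Triode; I_D = 0.430 mA

V_GS = V_G − V_S = 4.29 − 2.35 = 1.94 V; V_DS = V_D − V_S = 2.97 − 2.35 = 0.62 V.
k_n = μ_nC_ox · (W/L) = 1.101 mA/V².
V_ov = V_GS − V_TN = 1.94 − 1 = 0.94 V.
Since V_DS = 0.62 V < V_ov = 0.94 V, the device is in the triode region.
I_D = k_n [V_ov · V_DS − ½ V_DS²] = 1.101 × [0.94 × 0.62 − 0.5 × 0.62²] = 0.43 mA.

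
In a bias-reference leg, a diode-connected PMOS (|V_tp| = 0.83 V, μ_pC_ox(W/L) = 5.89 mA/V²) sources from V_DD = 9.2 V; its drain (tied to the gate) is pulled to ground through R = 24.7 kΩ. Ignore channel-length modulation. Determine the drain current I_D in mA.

With gate tied to drain, V_SG = V_SD ≥ V_SG − |V_tp|, so the device is in saturation.
KCL at the drain: ½ k_p (V_SG − |V_tp|)² = (V_DD − V_SG)/R.
Let x = V_SG − 0.83. Then 72.7 x² + x − 8.37 = 0, giving x = 0.332 V (positive root), so V_SG = 1.16 V.
I_D = (V_DD − V_SG)/R = (9.2 − 1.16) / 24.7 = 0.325 mA.

I_D = 0.325 mA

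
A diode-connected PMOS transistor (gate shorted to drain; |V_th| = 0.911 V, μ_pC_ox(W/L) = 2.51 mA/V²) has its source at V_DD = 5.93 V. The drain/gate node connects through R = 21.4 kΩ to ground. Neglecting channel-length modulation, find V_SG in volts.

With gate tied to drain, V_SG = V_SD ≥ V_SG − |V_th|, so the device is in saturation.
KCL at the drain: ½ k_p (V_SG − |V_th|)² = (V_DD − V_SG)/R.
Let x = V_SG − 0.911. Then 26.9 x² + x − 5.019 = 0, giving x = 0.414 V (positive root), so V_SG = 1.33 V.
I_D = (V_DD − V_SG)/R = (5.93 − 1.33) / 21.4 = 0.215 mA.

V_SG = 1.33 V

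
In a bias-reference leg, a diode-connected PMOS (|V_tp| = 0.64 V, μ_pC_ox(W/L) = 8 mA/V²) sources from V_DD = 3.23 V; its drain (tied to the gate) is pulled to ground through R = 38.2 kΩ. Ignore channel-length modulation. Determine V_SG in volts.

With gate tied to drain, V_SG = V_SD ≥ V_SG − |V_tp|, so the device is in saturation.
KCL at the drain: ½ k_p (V_SG − |V_tp|)² = (V_DD − V_SG)/R.
Let x = V_SG − 0.64. Then 153 x² + x − 2.59 = 0, giving x = 0.127 V (positive root), so V_SG = 0.767 V.
I_D = (V_DD − V_SG)/R = (3.23 − 0.767) / 38.2 = 0.0645 mA.

V_SG = 0.767 V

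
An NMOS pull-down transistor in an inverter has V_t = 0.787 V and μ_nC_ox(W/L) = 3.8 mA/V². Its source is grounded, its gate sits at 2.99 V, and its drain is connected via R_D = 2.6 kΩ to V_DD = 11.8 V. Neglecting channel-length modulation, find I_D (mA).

V_GS = V_G = 2.99 V, so V_ov = 2.99 − 0.787 = 2.2 V.
Assume saturation: I_D = ½ k_n V_ov² = 0.5 × 3.8 × 2.2² = 9.22 mA, giving V_DS = V_DD − I_D R_D = 11.8 − 9.22 × 2.6 = -12.2 V.
But -12.2 V < V_ov = 2.2 V, so the device is actually in triode.
In triode I_D = k_n[V_ov V_DS − ½ V_DS²] and I_D = (V_DD − V_DS)/R_D. Equating: 4.94 V_DS² − 22.77 V_DS + 11.8 = 0, giving V_DS = 0.595 V (the root below V_ov).
I_D = (11.8 − 0.595) / 2.6 = 4.31 mA.

I_D = 4.31 mA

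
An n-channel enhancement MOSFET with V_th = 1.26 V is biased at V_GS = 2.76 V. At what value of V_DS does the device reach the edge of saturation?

The boundary between triode and saturation is V_DS = V_GS − V_th = V_ov.
V_ov = 2.76 − 1.26 = 1.5 V.

V_DS,sat = 1.50 V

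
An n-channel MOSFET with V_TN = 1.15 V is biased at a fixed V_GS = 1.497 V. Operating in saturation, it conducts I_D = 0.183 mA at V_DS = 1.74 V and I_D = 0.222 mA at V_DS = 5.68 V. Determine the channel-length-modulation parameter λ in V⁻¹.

With V_GS fixed, I_D ∝ (1 + λ V_DS) in saturation, so I_D2/I_D1 = (1 + λ V_DS2)/(1 + λ V_DS1).
0.222/0.183 = 1.213 = (1 + 5.68 λ)/(1 + 1.74 λ).
Solving: λ (I_D1 V_DS2 − I_D2 V_DS1) = I_D2 − I_D1, so λ = (0.222 − 0.183) / (0.183 × 5.68 − 0.222 × 1.74) = 0.039 / 0.653 = 0.0597 V⁻¹.

λ = 0.0597 V⁻¹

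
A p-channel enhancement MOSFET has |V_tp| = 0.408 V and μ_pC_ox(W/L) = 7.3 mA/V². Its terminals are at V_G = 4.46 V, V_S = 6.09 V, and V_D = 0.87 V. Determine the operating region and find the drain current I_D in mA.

Saturation; I_D = 5.45 mA

V_SG = V_S − V_G = 6.09 − 4.46 = 1.63 V; V_SD = V_S − V_D = 6.09 − 0.87 = 5.22 V.
V_ov = V_SG − |V_tp| = 1.63 − 0.408 = 1.22 V.
Since V_SD = 5.22 V ≥ V_ov = 1.22 V, the device is in saturation.
I_D = ½ k_p V_ov² = 0.5 × 7.3 × 1.22² = 5.45 mA.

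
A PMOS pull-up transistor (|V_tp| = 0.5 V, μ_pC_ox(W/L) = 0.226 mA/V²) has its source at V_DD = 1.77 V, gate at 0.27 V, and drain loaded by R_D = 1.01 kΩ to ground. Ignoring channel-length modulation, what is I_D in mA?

I_D = 0.113 mA

V_SG = V_DD − V_G = 1.77 − 0.27 = 1.5 V, so V_ov = 1.5 − 0.5 = 1 V.
Assume saturation: I_D = ½ k_p V_ov² = 0.5 × 0.226 × 1² = 0.113 mA, giving V_SD = V_DD − I_D R_D = 1.77 − 0.113 × 1.01 = 1.66 V.
V_SD = 1.66 V ≥ V_ov = 1 V, confirming saturation.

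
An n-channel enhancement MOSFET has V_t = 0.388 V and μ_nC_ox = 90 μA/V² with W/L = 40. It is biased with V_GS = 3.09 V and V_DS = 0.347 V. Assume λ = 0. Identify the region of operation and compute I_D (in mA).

k_n = μ_nC_ox · (W/L) = 3.6 mA/V².
V_ov = V_GS − V_t = 3.09 − 0.388 = 2.7 V.
Since V_DS = 0.347 V < V_ov = 2.7 V, the device is in the triode region.
I_D = k_n [V_ov · V_DS − ½ V_DS²] = 3.6 × [2.7 × 0.347 − 0.5 × 0.347²] = 3.16 mA.

Triode; I_D = 3.16 mA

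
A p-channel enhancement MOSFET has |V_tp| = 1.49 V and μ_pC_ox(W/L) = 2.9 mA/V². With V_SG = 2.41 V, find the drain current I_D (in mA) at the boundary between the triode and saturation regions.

I_D = 1.23 mA

At the boundary V_SD = V_ov = V_SG − |V_tp| = 2.41 − 1.49 = 0.92 V.
I_D = ½ k_p V_ov² = 0.5 × 2.9 × 0.92² = 1.23 mA.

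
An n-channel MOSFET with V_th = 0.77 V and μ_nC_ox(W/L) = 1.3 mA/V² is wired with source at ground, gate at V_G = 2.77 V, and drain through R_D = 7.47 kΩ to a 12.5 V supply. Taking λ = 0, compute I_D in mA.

I_D = 1.57 mA

V_GS = V_G = 2.77 V, so V_ov = 2.77 − 0.77 = 2 V.
Assume saturation: I_D = ½ k_n V_ov² = 0.5 × 1.3 × 2² = 2.6 mA, giving V_DS = V_DD − I_D R_D = 12.5 − 2.6 × 7.47 = -6.92 V.
But -6.92 V < V_ov = 2 V, so the device is actually in triode.
In triode I_D = k_n[V_ov V_DS − ½ V_DS²] and I_D = (V_DD − V_DS)/R_D. Equating: 4.86 V_DS² − 20.42 V_DS + 12.5 = 0, giving V_DS = 0.744 V (the root below V_ov).
I_D = (12.5 − 0.744) / 7.47 = 1.57 mA.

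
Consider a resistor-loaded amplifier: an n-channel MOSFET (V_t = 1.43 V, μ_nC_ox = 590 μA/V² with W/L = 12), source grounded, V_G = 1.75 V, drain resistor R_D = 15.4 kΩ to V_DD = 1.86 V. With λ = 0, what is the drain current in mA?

V_GS = V_G = 1.75 V, so V_ov = 1.75 − 1.43 = 0.32 V.
k_n = μ_nC_ox · (W/L) = 7.08 mA/V².
Assume saturation: I_D = ½ k_n V_ov² = 0.5 × 7.08 × 0.32² = 0.362 mA, giving V_DS = V_DD − I_D R_D = 1.86 − 0.362 × 15.4 = -3.72 V.
But -3.72 V < V_ov = 0.32 V, so the device is actually in triode.
In triode I_D = k_n[V_ov V_DS − ½ V_DS²] and I_D = (V_DD − V_DS)/R_D. Equating: 54.5 V_DS² − 35.89 V_DS + 1.86 = 0, giving V_DS = 0.0567 V (the root below V_ov).
I_D = (1.86 − 0.0567) / 15.4 = 0.117 mA.

I_D = 0.117 mA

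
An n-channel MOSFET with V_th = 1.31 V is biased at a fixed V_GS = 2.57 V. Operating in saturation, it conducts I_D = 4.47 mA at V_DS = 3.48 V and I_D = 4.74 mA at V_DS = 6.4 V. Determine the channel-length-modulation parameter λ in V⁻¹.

With V_GS fixed, I_D ∝ (1 + λ V_DS) in saturation, so I_D2/I_D1 = (1 + λ V_DS2)/(1 + λ V_DS1).
4.74/4.47 = 1.06 = (1 + 6.4 λ)/(1 + 3.48 λ).
Solving: λ (I_D1 V_DS2 − I_D2 V_DS1) = I_D2 − I_D1, so λ = (4.74 − 4.47) / (4.47 × 6.4 − 4.74 × 3.48) = 0.27 / 12.1 = 0.0223 V⁻¹.

λ = 0.0223 V⁻¹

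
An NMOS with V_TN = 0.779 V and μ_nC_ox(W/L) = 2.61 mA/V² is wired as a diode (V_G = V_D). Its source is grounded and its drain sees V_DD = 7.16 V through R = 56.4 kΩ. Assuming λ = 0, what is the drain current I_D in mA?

With gate tied to drain, V_GS = V_DS ≥ V_GS − V_TN, so the device is in saturation.
KCL at the drain: ½ k_n (V_GS − V_TN)² = (V_DD − V_GS)/R.
Let x = V_GS − 0.779. Then 73.6 x² + x − 6.381 = 0, giving x = 0.288 V (positive root), so V_GS = 1.07 V.
I_D = (V_DD − V_GS)/R = (7.16 − 1.07) / 56.4 = 0.108 mA.

I_D = 0.108 mA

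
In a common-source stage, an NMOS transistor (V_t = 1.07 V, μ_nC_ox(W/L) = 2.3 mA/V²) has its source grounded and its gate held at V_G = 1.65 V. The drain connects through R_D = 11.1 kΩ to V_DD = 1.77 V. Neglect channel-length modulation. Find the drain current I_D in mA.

I_D = 0.148 mA

V_GS = V_G = 1.65 V, so V_ov = 1.65 − 1.07 = 0.58 V.
Assume saturation: I_D = ½ k_n V_ov² = 0.5 × 2.3 × 0.58² = 0.387 mA, giving V_DS = V_DD − I_D R_D = 1.77 − 0.387 × 11.1 = -2.52 V.
But -2.52 V < V_ov = 0.58 V, so the device is actually in triode.
In triode I_D = k_n[V_ov V_DS − ½ V_DS²] and I_D = (V_DD − V_DS)/R_D. Equating: 12.8 V_DS² − 15.81 V_DS + 1.77 = 0, giving V_DS = 0.124 V (the root below V_ov).
I_D = (1.77 − 0.124) / 11.1 = 0.148 mA.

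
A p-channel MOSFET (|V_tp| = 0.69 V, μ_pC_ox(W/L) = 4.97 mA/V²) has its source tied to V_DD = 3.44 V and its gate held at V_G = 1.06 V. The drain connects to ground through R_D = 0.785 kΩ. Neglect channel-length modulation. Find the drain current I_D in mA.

V_SG = V_DD − V_G = 3.44 − 1.06 = 2.38 V, so V_ov = 2.38 − 0.69 = 1.69 V.
Assume saturation: I_D = ½ k_p V_ov² = 0.5 × 4.97 × 1.69² = 7.1 mA, giving V_SD = V_DD − I_D R_D = 3.44 − 7.1 × 0.785 = -2.13 V.
But -2.13 V < V_ov = 1.69 V, so the device is actually in triode.
In triode I_D = k_p[V_ov V_SD − ½ V_SD²] and I_D = (V_DD − V_SD)/R_D. Equating: 1.95 V_SD² − 7.593 V_SD + 3.44 = 0, giving V_SD = 0.523 V (the root below V_ov).
I_D = (3.44 − 0.523) / 0.785 = 3.72 mA.

I_D = 3.72 mA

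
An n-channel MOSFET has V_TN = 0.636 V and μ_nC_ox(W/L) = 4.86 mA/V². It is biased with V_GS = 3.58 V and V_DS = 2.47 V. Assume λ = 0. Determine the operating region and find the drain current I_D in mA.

V_ov = V_GS − V_TN = 3.58 − 0.636 = 2.94 V.
Since V_DS = 2.47 V < V_ov = 2.94 V, the device is in the triode region.
I_D = k_n [V_ov · V_DS − ½ V_DS²] = 4.86 × [2.94 × 2.47 − 0.5 × 2.47²] = 20.5 mA.

Triode; I_D = 20.5 mA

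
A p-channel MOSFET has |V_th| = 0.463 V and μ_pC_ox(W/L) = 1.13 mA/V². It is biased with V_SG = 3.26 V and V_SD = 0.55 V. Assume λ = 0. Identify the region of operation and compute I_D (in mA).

Triode; I_D = 1.57 mA

V_ov = V_SG − |V_th| = 3.26 − 0.463 = 2.8 V.
Since V_SD = 0.55 V < V_ov = 2.8 V, the device is in the triode region.
I_D = k_p [V_ov · V_SD − ½ V_SD²] = 1.13 × [2.8 × 0.55 − 0.5 × 0.55²] = 1.57 mA.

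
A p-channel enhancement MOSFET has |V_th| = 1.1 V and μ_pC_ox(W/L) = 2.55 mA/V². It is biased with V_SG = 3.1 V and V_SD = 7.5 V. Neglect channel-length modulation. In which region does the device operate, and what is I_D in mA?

Saturation; I_D = 5.10 mA

V_ov = V_SG − |V_th| = 3.1 − 1.1 = 2 V.
Since V_SD = 7.5 V ≥ V_ov = 2 V, the device is in saturation.
I_D = ½ k_p V_ov² = 0.5 × 2.55 × 2² = 5.1 mA.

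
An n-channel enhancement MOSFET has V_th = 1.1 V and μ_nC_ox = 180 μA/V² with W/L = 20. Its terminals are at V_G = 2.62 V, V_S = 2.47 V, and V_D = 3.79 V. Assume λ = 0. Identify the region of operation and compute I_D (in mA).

Cutoff; I_D = 0 mA

V_GS = V_G − V_S = 2.62 − 2.47 = 0.15 V; V_DS = V_D − V_S = 3.79 − 2.47 = 1.32 V.
V_GS = 0.15 V < V_th = 1.1 V, so the transistor is in cutoff.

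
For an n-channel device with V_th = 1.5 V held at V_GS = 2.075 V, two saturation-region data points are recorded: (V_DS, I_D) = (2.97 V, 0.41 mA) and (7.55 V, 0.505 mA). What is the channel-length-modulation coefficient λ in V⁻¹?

λ = 0.0595 V⁻¹

With V_GS fixed, I_D ∝ (1 + λ V_DS) in saturation, so I_D2/I_D1 = (1 + λ V_DS2)/(1 + λ V_DS1).
0.505/0.41 = 1.232 = (1 + 7.55 λ)/(1 + 2.97 λ).
Solving: λ (I_D1 V_DS2 − I_D2 V_DS1) = I_D2 − I_D1, so λ = (0.505 − 0.41) / (0.41 × 7.55 − 0.505 × 2.97) = 0.095 / 1.6 = 0.0595 V⁻¹.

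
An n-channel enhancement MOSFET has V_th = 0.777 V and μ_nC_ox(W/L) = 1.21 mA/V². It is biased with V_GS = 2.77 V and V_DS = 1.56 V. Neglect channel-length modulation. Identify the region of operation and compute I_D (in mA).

Triode; I_D = 2.29 mA

V_ov = V_GS − V_th = 2.77 − 0.777 = 1.99 V.
Since V_DS = 1.56 V < V_ov = 1.99 V, the device is in the triode region.
I_D = k_n [V_ov · V_DS − ½ V_DS²] = 1.21 × [1.99 × 1.56 − 0.5 × 1.56²] = 2.29 mA.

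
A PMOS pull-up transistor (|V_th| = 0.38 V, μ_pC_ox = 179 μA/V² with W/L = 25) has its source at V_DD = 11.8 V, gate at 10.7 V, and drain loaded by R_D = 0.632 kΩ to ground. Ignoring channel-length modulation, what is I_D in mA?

V_SG = V_DD − V_G = 11.8 − 10.7 = 1.1 V, so V_ov = 1.1 − 0.38 = 0.72 V.
k_p = μ_pC_ox · (W/L) = 4.475 mA/V².
Assume saturation: I_D = ½ k_p V_ov² = 0.5 × 4.475 × 0.72² = 1.16 mA, giving V_SD = V_DD − I_D R_D = 11.8 − 1.16 × 0.632 = 11.1 V.
V_SD = 11.1 V ≥ V_ov = 0.72 V, confirming saturation.

I_D = 1.16 mA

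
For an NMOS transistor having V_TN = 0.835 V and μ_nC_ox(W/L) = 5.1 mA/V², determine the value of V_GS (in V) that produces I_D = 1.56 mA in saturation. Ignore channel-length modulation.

In saturation I_D = ½ k_n (V_GS − V_TN)², so V_GS − V_TN = √(2 I_D / k_n) = √(2 × 1.56 / 5.1) = 0.782 V.
V_GS = 0.835 + 0.782 = 1.62 V.

V_GS = 1.62 V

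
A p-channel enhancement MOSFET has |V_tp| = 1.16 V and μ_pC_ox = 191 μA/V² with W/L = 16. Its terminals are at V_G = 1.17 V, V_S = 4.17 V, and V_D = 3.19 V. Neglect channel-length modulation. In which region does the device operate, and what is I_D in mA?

V_SG = V_S − V_G = 4.17 − 1.17 = 3 V; V_SD = V_S − V_D = 4.17 − 3.19 = 0.98 V.
k_p = μ_pC_ox · (W/L) = 3.056 mA/V².
V_ov = V_SG − |V_tp| = 3 − 1.16 = 1.84 V.
Since V_SD = 0.98 V < V_ov = 1.84 V, the device is in the triode region.
I_D = k_p [V_ov · V_SD − ½ V_SD²] = 3.056 × [1.84 × 0.98 − 0.5 × 0.98²] = 4.04 mA.

Triode; I_D = 4.04 mA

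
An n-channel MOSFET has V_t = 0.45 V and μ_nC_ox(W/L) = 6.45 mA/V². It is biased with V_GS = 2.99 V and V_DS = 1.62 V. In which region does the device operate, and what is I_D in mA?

V_ov = V_GS − V_t = 2.99 − 0.45 = 2.54 V.
Since V_DS = 1.62 V < V_ov = 2.54 V, the device is in the triode region.
I_D = k_n [V_ov · V_DS − ½ V_DS²] = 6.45 × [2.54 × 1.62 − 0.5 × 1.62²] = 18.1 mA.

Triode; I_D = 18.1 mA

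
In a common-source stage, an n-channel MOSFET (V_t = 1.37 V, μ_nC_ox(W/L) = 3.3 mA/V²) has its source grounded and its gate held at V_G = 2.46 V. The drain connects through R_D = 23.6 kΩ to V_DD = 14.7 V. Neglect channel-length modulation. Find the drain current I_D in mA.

V_GS = V_G = 2.46 V, so V_ov = 2.46 − 1.37 = 1.09 V.
Assume saturation: I_D = ½ k_n V_ov² = 0.5 × 3.3 × 1.09² = 1.96 mA, giving V_DS = V_DD − I_D R_D = 14.7 − 1.96 × 23.6 = -31.6 V.
But -31.6 V < V_ov = 1.09 V, so the device is actually in triode.
In triode I_D = k_n[V_ov V_DS − ½ V_DS²] and I_D = (V_DD − V_DS)/R_D. Equating: 38.9 V_DS² − 85.89 V_DS + 14.7 = 0, giving V_DS = 0.187 V (the root below V_ov).
I_D = (14.7 − 0.187) / 23.6 = 0.615 mA.

I_D = 0.615 mA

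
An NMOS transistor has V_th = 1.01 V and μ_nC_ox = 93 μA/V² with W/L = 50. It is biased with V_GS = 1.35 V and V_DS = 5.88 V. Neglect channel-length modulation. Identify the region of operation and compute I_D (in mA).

Saturation; I_D = 0.269 mA

k_n = μ_nC_ox · (W/L) = 4.65 mA/V².
V_ov = V_GS − V_th = 1.35 − 1.01 = 0.34 V.
Since V_DS = 5.88 V ≥ V_ov = 0.34 V, the device is in saturation.
I_D = ½ k_n V_ov² = 0.5 × 4.65 × 0.34² = 0.269 mA.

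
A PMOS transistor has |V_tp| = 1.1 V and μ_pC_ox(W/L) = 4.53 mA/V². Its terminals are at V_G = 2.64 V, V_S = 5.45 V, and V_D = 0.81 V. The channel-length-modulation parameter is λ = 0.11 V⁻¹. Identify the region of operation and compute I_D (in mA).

Saturation; I_D = 10.0 mA

V_SG = V_S − V_G = 5.45 − 2.64 = 2.81 V; V_SD = V_S − V_D = 5.45 − 0.81 = 4.64 V.
V_ov = V_SG − |V_tp| = 2.81 − 1.1 = 1.71 V.
Since V_SD = 4.64 V ≥ V_ov = 1.71 V, the device is in saturation.
I_D = ½ k_p V_ov² (1 + λ V_SD) = 0.5 × 4.53 × 1.71² × (1 + 0.11 × 4.64) = 10 mA.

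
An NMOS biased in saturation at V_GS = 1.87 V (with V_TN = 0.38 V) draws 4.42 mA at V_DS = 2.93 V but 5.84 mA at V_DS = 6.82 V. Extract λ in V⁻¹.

λ = 0.109 V⁻¹

With V_GS fixed, I_D ∝ (1 + λ V_DS) in saturation, so I_D2/I_D1 = (1 + λ V_DS2)/(1 + λ V_DS1).
5.84/4.42 = 1.321 = (1 + 6.82 λ)/(1 + 2.93 λ).
Solving: λ (I_D1 V_DS2 − I_D2 V_DS1) = I_D2 − I_D1, so λ = (5.84 − 4.42) / (4.42 × 6.82 − 5.84 × 2.93) = 1.42 / 13 = 0.109 V⁻¹.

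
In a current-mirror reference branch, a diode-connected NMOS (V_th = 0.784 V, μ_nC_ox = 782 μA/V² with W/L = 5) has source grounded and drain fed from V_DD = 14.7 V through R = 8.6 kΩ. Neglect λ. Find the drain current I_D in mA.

With gate tied to drain, V_GS = V_DS ≥ V_GS − V_th, so the device is in saturation.
k_n = μ_nC_ox · (W/L) = 3.91 mA/V².
KCL at the drain: ½ k_n (V_GS − V_th)² = (V_DD − V_GS)/R.
Let x = V_GS − 0.784. Then 16.8 x² + x − 13.92 = 0, giving x = 0.881 V (positive root), so V_GS = 1.66 V.
I_D = (V_DD − V_GS)/R = (14.7 − 1.66) / 8.6 = 1.52 mA.

I_D = 1.52 mA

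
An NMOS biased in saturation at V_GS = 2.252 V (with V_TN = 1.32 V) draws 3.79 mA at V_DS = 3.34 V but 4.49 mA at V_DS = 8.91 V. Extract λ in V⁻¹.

With V_GS fixed, I_D ∝ (1 + λ V_DS) in saturation, so I_D2/I_D1 = (1 + λ V_DS2)/(1 + λ V_DS1).
4.49/3.79 = 1.185 = (1 + 8.91 λ)/(1 + 3.34 λ).
Solving: λ (I_D1 V_DS2 − I_D2 V_DS1) = I_D2 − I_D1, so λ = (4.49 − 3.79) / (3.79 × 8.91 − 4.49 × 3.34) = 0.7 / 18.8 = 0.0373 V⁻¹.

λ = 0.0373 V⁻¹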